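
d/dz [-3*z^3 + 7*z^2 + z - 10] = -9*z^2 + 14*z + 1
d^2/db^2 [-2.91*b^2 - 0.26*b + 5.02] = -5.82000000000000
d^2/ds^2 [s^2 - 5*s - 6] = 2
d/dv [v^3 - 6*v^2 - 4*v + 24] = 3*v^2 - 12*v - 4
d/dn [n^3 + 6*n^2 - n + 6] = 3*n^2 + 12*n - 1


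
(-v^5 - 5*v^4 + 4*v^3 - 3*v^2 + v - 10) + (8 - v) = -v^5 - 5*v^4 + 4*v^3 - 3*v^2 - 2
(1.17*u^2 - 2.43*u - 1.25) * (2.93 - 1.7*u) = -1.989*u^3 + 7.5591*u^2 - 4.9949*u - 3.6625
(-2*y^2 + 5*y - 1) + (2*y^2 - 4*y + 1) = y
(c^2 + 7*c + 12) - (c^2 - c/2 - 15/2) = 15*c/2 + 39/2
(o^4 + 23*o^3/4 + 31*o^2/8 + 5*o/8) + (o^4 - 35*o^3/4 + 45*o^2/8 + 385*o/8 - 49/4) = 2*o^4 - 3*o^3 + 19*o^2/2 + 195*o/4 - 49/4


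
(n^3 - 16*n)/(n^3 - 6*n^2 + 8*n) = (n + 4)/(n - 2)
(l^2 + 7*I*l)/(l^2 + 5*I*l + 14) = l/(l - 2*I)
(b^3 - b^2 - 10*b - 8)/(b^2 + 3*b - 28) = (b^2 + 3*b + 2)/(b + 7)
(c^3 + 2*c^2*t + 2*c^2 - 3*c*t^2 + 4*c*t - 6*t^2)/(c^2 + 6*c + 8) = (c^2 + 2*c*t - 3*t^2)/(c + 4)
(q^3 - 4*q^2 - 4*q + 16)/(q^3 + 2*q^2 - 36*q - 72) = (q^2 - 6*q + 8)/(q^2 - 36)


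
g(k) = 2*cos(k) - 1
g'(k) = -2*sin(k)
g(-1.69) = -1.24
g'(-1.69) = 1.99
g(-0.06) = 1.00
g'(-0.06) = 0.12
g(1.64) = -1.14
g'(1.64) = -2.00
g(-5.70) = 0.67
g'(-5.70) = -1.10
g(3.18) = -3.00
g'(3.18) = 0.08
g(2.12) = -2.04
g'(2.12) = -1.71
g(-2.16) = -2.11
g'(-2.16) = 1.66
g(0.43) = 0.82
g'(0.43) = -0.83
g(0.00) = 1.00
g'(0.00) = 0.00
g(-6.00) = 0.92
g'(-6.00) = -0.56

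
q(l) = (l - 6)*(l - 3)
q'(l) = 2*l - 9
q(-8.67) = 171.20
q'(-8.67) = -26.34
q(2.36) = 2.33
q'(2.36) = -4.28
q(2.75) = 0.81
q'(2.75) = -3.50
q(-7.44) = 140.31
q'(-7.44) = -23.88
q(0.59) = 13.04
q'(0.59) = -7.82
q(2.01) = 3.95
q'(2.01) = -4.98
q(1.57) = 6.33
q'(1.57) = -5.86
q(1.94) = 4.30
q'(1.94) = -5.12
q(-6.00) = 108.00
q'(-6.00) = -21.00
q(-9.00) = 180.00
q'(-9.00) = -27.00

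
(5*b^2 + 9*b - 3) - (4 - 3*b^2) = 8*b^2 + 9*b - 7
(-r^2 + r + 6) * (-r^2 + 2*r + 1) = r^4 - 3*r^3 - 5*r^2 + 13*r + 6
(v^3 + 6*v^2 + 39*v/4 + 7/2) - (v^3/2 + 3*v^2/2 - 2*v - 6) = v^3/2 + 9*v^2/2 + 47*v/4 + 19/2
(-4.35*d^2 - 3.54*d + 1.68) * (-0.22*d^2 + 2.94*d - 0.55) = 0.957*d^4 - 12.0102*d^3 - 8.3847*d^2 + 6.8862*d - 0.924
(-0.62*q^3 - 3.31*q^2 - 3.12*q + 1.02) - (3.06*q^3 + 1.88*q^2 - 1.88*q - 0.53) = -3.68*q^3 - 5.19*q^2 - 1.24*q + 1.55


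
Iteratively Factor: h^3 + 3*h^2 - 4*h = (h - 1)*(h^2 + 4*h) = h*(h - 1)*(h + 4)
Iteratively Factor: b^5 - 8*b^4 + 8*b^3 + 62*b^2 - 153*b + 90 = (b - 1)*(b^4 - 7*b^3 + b^2 + 63*b - 90) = (b - 2)*(b - 1)*(b^3 - 5*b^2 - 9*b + 45) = (b - 2)*(b - 1)*(b + 3)*(b^2 - 8*b + 15) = (b - 5)*(b - 2)*(b - 1)*(b + 3)*(b - 3)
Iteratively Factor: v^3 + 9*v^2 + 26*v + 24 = (v + 4)*(v^2 + 5*v + 6) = (v + 2)*(v + 4)*(v + 3)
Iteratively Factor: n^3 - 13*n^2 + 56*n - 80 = (n - 4)*(n^2 - 9*n + 20) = (n - 4)^2*(n - 5)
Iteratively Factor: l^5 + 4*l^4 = (l)*(l^4 + 4*l^3) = l^2*(l^3 + 4*l^2) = l^2*(l + 4)*(l^2) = l^3*(l + 4)*(l)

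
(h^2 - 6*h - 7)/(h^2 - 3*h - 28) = (h + 1)/(h + 4)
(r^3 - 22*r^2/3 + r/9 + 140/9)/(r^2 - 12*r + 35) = (r^2 - r/3 - 20/9)/(r - 5)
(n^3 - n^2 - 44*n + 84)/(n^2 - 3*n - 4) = (-n^3 + n^2 + 44*n - 84)/(-n^2 + 3*n + 4)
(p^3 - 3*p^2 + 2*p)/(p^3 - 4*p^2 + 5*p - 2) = p/(p - 1)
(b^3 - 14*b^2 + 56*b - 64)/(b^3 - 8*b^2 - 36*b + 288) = (b^2 - 6*b + 8)/(b^2 - 36)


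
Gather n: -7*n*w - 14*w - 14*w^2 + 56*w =-7*n*w - 14*w^2 + 42*w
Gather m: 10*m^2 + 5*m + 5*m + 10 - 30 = 10*m^2 + 10*m - 20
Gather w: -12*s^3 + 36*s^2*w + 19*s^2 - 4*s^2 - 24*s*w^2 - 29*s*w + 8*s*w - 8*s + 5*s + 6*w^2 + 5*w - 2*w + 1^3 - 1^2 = -12*s^3 + 15*s^2 - 3*s + w^2*(6 - 24*s) + w*(36*s^2 - 21*s + 3)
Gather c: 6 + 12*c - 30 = 12*c - 24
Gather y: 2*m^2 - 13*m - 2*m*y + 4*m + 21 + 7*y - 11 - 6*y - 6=2*m^2 - 9*m + y*(1 - 2*m) + 4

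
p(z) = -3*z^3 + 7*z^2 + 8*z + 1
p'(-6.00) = -400.00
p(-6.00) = 853.00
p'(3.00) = -31.00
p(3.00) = 7.00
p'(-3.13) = -123.99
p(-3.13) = 136.53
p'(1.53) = 8.35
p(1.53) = 18.88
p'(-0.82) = -9.53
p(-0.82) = 0.80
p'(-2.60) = -89.24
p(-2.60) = 80.25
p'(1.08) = 12.62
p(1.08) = 14.03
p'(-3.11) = -122.59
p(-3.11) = 134.07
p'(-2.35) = -74.60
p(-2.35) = 59.79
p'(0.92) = 13.26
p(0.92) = 11.95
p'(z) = -9*z^2 + 14*z + 8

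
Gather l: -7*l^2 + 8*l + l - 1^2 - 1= -7*l^2 + 9*l - 2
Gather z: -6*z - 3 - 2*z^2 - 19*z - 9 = -2*z^2 - 25*z - 12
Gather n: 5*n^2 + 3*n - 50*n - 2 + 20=5*n^2 - 47*n + 18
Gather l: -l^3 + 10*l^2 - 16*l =-l^3 + 10*l^2 - 16*l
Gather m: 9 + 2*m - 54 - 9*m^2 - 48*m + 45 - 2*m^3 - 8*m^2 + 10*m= -2*m^3 - 17*m^2 - 36*m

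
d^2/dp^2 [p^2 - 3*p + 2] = 2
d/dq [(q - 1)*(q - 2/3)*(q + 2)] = 3*q^2 + 2*q/3 - 8/3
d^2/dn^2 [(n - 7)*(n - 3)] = 2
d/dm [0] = 0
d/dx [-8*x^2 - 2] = -16*x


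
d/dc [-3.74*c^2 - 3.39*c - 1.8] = -7.48*c - 3.39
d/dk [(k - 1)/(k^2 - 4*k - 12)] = (k^2 - 4*k - 2*(k - 2)*(k - 1) - 12)/(-k^2 + 4*k + 12)^2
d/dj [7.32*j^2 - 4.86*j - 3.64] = 14.64*j - 4.86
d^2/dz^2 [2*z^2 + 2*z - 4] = 4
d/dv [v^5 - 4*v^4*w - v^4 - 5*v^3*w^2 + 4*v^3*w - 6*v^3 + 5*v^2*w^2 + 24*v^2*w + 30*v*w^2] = 5*v^4 - 16*v^3*w - 4*v^3 - 15*v^2*w^2 + 12*v^2*w - 18*v^2 + 10*v*w^2 + 48*v*w + 30*w^2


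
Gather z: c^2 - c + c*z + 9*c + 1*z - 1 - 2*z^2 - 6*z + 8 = c^2 + 8*c - 2*z^2 + z*(c - 5) + 7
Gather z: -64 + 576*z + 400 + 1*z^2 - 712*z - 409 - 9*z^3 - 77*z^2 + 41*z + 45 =-9*z^3 - 76*z^2 - 95*z - 28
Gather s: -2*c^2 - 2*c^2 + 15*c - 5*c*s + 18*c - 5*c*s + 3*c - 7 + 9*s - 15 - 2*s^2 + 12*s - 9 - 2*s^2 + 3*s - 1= -4*c^2 + 36*c - 4*s^2 + s*(24 - 10*c) - 32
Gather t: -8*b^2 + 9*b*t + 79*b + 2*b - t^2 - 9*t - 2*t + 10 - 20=-8*b^2 + 81*b - t^2 + t*(9*b - 11) - 10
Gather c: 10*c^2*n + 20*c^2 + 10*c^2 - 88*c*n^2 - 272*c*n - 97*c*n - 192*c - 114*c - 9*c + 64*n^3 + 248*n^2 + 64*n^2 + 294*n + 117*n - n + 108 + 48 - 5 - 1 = c^2*(10*n + 30) + c*(-88*n^2 - 369*n - 315) + 64*n^3 + 312*n^2 + 410*n + 150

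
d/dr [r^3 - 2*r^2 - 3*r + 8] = 3*r^2 - 4*r - 3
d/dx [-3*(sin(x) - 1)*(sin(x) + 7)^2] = -3*(sin(x) + 7)*(3*sin(x) + 5)*cos(x)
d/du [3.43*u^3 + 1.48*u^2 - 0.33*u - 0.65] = 10.29*u^2 + 2.96*u - 0.33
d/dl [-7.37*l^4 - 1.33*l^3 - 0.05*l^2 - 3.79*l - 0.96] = -29.48*l^3 - 3.99*l^2 - 0.1*l - 3.79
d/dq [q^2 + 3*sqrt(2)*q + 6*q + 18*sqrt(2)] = 2*q + 3*sqrt(2) + 6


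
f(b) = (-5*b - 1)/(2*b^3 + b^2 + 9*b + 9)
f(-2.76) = -0.25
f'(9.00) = 0.01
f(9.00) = -0.03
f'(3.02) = 0.06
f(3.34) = -0.14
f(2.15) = -0.22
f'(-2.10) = -0.31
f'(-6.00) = -0.02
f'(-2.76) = -0.15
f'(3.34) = 0.05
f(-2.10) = -0.40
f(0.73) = -0.28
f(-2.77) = -0.25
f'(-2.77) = -0.15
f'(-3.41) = -0.09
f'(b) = (-5*b - 1)*(-6*b^2 - 2*b - 9)/(2*b^3 + b^2 + 9*b + 9)^2 - 5/(2*b^3 + b^2 + 9*b + 9)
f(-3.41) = -0.18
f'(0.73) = -0.07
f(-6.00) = -0.07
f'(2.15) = 0.08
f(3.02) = -0.16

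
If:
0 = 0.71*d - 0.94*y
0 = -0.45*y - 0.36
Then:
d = -1.06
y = -0.80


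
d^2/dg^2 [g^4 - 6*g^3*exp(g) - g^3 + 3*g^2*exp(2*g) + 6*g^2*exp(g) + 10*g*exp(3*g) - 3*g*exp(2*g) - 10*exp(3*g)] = -6*g^3*exp(g) + 12*g^2*exp(2*g) - 30*g^2*exp(g) + 12*g^2 + 90*g*exp(3*g) + 12*g*exp(2*g) - 12*g*exp(g) - 6*g - 30*exp(3*g) - 6*exp(2*g) + 12*exp(g)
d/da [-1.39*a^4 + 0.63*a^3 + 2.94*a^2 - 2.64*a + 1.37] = -5.56*a^3 + 1.89*a^2 + 5.88*a - 2.64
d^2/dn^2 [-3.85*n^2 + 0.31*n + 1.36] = -7.70000000000000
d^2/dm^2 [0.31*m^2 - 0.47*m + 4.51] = 0.620000000000000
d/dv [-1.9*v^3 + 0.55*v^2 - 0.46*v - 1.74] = -5.7*v^2 + 1.1*v - 0.46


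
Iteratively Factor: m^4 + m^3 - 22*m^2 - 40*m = (m + 2)*(m^3 - m^2 - 20*m) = (m - 5)*(m + 2)*(m^2 + 4*m) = (m - 5)*(m + 2)*(m + 4)*(m)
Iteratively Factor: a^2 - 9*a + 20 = (a - 4)*(a - 5)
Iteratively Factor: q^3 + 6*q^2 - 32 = (q + 4)*(q^2 + 2*q - 8) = (q - 2)*(q + 4)*(q + 4)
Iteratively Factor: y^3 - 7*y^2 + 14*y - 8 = (y - 4)*(y^2 - 3*y + 2) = (y - 4)*(y - 2)*(y - 1)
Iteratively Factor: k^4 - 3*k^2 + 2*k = (k - 1)*(k^3 + k^2 - 2*k) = (k - 1)*(k + 2)*(k^2 - k) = k*(k - 1)*(k + 2)*(k - 1)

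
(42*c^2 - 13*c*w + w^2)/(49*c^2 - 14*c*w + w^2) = (-6*c + w)/(-7*c + w)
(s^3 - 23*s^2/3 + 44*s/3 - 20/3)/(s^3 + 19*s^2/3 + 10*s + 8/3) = (3*s^3 - 23*s^2 + 44*s - 20)/(3*s^3 + 19*s^2 + 30*s + 8)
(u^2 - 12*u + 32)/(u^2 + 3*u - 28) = (u - 8)/(u + 7)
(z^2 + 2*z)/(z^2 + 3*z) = (z + 2)/(z + 3)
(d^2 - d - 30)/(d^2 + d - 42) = (d + 5)/(d + 7)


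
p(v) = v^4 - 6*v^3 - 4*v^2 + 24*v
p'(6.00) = 192.00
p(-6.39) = 2916.07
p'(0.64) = 12.56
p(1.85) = 4.43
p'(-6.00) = -1440.00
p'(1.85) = -27.08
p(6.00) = 0.00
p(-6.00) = 2304.00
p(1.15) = 14.93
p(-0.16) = -3.92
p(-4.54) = 794.89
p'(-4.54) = -685.00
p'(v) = 4*v^3 - 18*v^2 - 8*v + 24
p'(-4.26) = -577.81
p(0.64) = 12.32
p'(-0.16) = 24.80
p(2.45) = -17.42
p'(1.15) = -2.92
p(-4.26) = 618.36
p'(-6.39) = -1703.53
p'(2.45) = -44.82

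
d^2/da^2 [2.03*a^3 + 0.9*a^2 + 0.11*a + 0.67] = 12.18*a + 1.8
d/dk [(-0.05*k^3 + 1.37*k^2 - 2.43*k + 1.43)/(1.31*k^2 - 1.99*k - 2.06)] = (-0.0655*k^4 + 0.199*k^3 + 0.766*k^2 - 9.391*k + 7.8515)/(1.7161*k^4 - 5.2138*k^3 - 1.4371*k^2 + 8.1988*k + 4.2436)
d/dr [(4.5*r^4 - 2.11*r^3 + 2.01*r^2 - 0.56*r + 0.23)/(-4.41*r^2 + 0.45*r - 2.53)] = (-39.69*r^5 + 15.3801*r^4 - 47.439*r^3 + 14.4498*r^2 - 8.142*r + 1.3133)/(19.4481*r^4 - 3.969*r^3 + 22.5171*r^2 - 2.277*r + 6.4009)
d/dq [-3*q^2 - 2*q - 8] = -6*q - 2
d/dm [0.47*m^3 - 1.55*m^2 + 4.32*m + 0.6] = 1.41*m^2 - 3.1*m + 4.32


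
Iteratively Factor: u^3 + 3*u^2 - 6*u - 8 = (u + 4)*(u^2 - u - 2) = (u - 2)*(u + 4)*(u + 1)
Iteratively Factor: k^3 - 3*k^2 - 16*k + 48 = (k + 4)*(k^2 - 7*k + 12) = (k - 4)*(k + 4)*(k - 3)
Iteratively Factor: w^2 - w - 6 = (w - 3)*(w + 2)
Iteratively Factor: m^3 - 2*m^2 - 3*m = (m - 3)*(m^2 + m) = m*(m - 3)*(m + 1)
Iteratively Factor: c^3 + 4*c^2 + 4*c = (c + 2)*(c^2 + 2*c) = c*(c + 2)*(c + 2)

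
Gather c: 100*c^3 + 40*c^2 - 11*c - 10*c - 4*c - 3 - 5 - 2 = 100*c^3 + 40*c^2 - 25*c - 10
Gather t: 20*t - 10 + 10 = 20*t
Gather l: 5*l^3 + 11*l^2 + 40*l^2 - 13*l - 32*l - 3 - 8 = 5*l^3 + 51*l^2 - 45*l - 11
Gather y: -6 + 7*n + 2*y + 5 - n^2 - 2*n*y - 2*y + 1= -n^2 - 2*n*y + 7*n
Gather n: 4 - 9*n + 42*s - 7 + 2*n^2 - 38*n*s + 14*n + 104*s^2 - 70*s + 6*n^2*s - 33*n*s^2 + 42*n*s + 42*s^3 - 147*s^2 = n^2*(6*s + 2) + n*(-33*s^2 + 4*s + 5) + 42*s^3 - 43*s^2 - 28*s - 3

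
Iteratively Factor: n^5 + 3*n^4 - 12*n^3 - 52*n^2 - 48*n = (n + 2)*(n^4 + n^3 - 14*n^2 - 24*n) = (n + 2)^2*(n^3 - n^2 - 12*n) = (n - 4)*(n + 2)^2*(n^2 + 3*n) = n*(n - 4)*(n + 2)^2*(n + 3)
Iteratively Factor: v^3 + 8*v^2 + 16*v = (v + 4)*(v^2 + 4*v) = (v + 4)^2*(v)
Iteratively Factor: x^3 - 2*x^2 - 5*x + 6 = (x - 3)*(x^2 + x - 2) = (x - 3)*(x - 1)*(x + 2)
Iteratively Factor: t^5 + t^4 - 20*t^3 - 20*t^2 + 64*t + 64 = (t + 1)*(t^4 - 20*t^2 + 64) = (t - 2)*(t + 1)*(t^3 + 2*t^2 - 16*t - 32) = (t - 4)*(t - 2)*(t + 1)*(t^2 + 6*t + 8) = (t - 4)*(t - 2)*(t + 1)*(t + 4)*(t + 2)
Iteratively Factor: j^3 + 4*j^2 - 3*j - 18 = (j - 2)*(j^2 + 6*j + 9) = (j - 2)*(j + 3)*(j + 3)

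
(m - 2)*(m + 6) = m^2 + 4*m - 12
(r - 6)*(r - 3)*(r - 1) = r^3 - 10*r^2 + 27*r - 18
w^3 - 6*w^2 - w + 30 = (w - 5)*(w - 3)*(w + 2)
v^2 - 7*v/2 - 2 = (v - 4)*(v + 1/2)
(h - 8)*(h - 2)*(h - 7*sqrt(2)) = h^3 - 10*h^2 - 7*sqrt(2)*h^2 + 16*h + 70*sqrt(2)*h - 112*sqrt(2)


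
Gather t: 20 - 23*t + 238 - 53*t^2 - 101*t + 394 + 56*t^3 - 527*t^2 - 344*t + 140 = 56*t^3 - 580*t^2 - 468*t + 792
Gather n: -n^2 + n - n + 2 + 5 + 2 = 9 - n^2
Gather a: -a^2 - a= -a^2 - a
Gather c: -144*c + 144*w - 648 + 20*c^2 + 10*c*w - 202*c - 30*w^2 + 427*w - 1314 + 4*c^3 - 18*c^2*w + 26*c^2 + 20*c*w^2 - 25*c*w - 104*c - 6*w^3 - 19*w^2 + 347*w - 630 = 4*c^3 + c^2*(46 - 18*w) + c*(20*w^2 - 15*w - 450) - 6*w^3 - 49*w^2 + 918*w - 2592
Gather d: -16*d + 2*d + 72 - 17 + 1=56 - 14*d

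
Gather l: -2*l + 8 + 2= 10 - 2*l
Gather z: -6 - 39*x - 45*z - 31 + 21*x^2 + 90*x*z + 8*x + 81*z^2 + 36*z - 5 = 21*x^2 - 31*x + 81*z^2 + z*(90*x - 9) - 42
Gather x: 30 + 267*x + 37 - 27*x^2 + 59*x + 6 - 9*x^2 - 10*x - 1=-36*x^2 + 316*x + 72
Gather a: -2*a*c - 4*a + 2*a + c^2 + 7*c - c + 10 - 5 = a*(-2*c - 2) + c^2 + 6*c + 5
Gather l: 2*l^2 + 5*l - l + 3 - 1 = 2*l^2 + 4*l + 2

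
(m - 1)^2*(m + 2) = m^3 - 3*m + 2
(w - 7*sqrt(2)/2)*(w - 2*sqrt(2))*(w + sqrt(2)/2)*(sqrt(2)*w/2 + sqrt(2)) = sqrt(2)*w^4/2 - 5*w^3 + sqrt(2)*w^3 - 10*w^2 + 17*sqrt(2)*w^2/4 + 7*w + 17*sqrt(2)*w/2 + 14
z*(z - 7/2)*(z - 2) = z^3 - 11*z^2/2 + 7*z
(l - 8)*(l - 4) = l^2 - 12*l + 32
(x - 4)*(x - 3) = x^2 - 7*x + 12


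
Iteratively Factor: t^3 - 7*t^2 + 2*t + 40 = (t + 2)*(t^2 - 9*t + 20) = (t - 4)*(t + 2)*(t - 5)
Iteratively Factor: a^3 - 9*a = (a + 3)*(a^2 - 3*a) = a*(a + 3)*(a - 3)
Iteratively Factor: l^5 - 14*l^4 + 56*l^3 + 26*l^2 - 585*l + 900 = (l - 3)*(l^4 - 11*l^3 + 23*l^2 + 95*l - 300) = (l - 4)*(l - 3)*(l^3 - 7*l^2 - 5*l + 75) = (l - 4)*(l - 3)*(l + 3)*(l^2 - 10*l + 25) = (l - 5)*(l - 4)*(l - 3)*(l + 3)*(l - 5)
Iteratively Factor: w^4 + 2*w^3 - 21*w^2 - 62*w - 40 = (w - 5)*(w^3 + 7*w^2 + 14*w + 8) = (w - 5)*(w + 2)*(w^2 + 5*w + 4) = (w - 5)*(w + 2)*(w + 4)*(w + 1)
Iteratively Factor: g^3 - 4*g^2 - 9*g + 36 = (g - 4)*(g^2 - 9) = (g - 4)*(g - 3)*(g + 3)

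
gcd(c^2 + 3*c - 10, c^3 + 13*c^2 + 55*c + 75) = c + 5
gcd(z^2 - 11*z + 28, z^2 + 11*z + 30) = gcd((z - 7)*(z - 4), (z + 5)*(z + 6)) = 1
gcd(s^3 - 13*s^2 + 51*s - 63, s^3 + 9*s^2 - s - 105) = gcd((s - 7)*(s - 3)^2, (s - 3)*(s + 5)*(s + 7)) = s - 3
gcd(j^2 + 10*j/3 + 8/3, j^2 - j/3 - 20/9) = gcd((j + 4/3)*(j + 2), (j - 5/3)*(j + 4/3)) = j + 4/3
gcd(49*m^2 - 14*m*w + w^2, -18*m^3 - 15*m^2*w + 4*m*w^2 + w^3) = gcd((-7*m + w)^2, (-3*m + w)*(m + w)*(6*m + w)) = 1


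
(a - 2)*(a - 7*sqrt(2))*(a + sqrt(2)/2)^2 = a^4 - 6*sqrt(2)*a^3 - 2*a^3 - 27*a^2/2 + 12*sqrt(2)*a^2 - 7*sqrt(2)*a/2 + 27*a + 7*sqrt(2)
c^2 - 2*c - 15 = (c - 5)*(c + 3)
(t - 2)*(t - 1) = t^2 - 3*t + 2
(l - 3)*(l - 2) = l^2 - 5*l + 6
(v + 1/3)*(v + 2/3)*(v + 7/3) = v^3 + 10*v^2/3 + 23*v/9 + 14/27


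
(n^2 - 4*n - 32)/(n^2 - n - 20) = (n - 8)/(n - 5)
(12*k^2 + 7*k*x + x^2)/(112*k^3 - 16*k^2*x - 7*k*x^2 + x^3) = (3*k + x)/(28*k^2 - 11*k*x + x^2)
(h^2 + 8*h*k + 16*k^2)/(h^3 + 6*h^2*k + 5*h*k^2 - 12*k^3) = (h + 4*k)/(h^2 + 2*h*k - 3*k^2)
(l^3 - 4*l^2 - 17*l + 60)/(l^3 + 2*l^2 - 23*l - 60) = (l - 3)/(l + 3)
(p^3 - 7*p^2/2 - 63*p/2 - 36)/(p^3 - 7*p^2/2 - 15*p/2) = (p^2 - 5*p - 24)/(p*(p - 5))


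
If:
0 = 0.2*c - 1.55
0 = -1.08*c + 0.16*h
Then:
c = 7.75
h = 52.31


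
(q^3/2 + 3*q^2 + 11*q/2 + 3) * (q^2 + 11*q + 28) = q^5/2 + 17*q^4/2 + 105*q^3/2 + 295*q^2/2 + 187*q + 84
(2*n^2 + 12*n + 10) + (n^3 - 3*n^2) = n^3 - n^2 + 12*n + 10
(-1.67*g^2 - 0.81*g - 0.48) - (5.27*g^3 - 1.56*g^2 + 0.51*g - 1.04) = -5.27*g^3 - 0.11*g^2 - 1.32*g + 0.56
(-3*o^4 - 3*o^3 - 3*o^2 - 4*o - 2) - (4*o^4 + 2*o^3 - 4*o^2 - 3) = -7*o^4 - 5*o^3 + o^2 - 4*o + 1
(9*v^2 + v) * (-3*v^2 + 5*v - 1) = -27*v^4 + 42*v^3 - 4*v^2 - v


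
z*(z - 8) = z^2 - 8*z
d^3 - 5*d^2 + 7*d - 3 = (d - 3)*(d - 1)^2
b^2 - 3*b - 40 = (b - 8)*(b + 5)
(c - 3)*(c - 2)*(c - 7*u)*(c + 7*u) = c^4 - 5*c^3 - 49*c^2*u^2 + 6*c^2 + 245*c*u^2 - 294*u^2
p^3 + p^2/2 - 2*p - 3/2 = (p - 3/2)*(p + 1)^2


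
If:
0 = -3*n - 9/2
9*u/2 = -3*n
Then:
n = -3/2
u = 1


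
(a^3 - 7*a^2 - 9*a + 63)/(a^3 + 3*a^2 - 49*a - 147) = (a - 3)/(a + 7)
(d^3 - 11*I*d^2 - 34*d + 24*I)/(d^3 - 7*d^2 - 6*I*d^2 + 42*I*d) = (d^2 - 5*I*d - 4)/(d*(d - 7))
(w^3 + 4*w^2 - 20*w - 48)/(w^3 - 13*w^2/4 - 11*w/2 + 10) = 4*(w + 6)/(4*w - 5)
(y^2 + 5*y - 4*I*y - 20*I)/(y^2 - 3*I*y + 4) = (y + 5)/(y + I)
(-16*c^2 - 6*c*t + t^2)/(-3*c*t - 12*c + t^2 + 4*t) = (16*c^2 + 6*c*t - t^2)/(3*c*t + 12*c - t^2 - 4*t)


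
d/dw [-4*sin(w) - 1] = -4*cos(w)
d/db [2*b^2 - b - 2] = 4*b - 1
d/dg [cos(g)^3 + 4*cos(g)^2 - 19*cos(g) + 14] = (-3*cos(g)^2 - 8*cos(g) + 19)*sin(g)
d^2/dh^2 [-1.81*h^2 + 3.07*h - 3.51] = -3.62000000000000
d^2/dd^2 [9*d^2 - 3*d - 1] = 18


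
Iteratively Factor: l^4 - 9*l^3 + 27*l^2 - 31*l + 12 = (l - 1)*(l^3 - 8*l^2 + 19*l - 12) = (l - 1)^2*(l^2 - 7*l + 12) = (l - 4)*(l - 1)^2*(l - 3)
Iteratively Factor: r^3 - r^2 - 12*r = (r - 4)*(r^2 + 3*r) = (r - 4)*(r + 3)*(r)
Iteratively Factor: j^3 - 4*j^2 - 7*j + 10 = (j - 5)*(j^2 + j - 2) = (j - 5)*(j - 1)*(j + 2)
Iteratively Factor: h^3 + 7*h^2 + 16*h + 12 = (h + 2)*(h^2 + 5*h + 6) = (h + 2)^2*(h + 3)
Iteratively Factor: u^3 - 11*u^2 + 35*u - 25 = (u - 5)*(u^2 - 6*u + 5) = (u - 5)^2*(u - 1)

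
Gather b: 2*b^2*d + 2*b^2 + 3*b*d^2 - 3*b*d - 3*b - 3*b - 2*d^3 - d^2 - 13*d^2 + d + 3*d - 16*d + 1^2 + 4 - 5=b^2*(2*d + 2) + b*(3*d^2 - 3*d - 6) - 2*d^3 - 14*d^2 - 12*d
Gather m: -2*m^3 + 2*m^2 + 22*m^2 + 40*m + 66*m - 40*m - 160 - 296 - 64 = -2*m^3 + 24*m^2 + 66*m - 520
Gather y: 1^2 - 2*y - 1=-2*y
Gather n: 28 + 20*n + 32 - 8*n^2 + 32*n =-8*n^2 + 52*n + 60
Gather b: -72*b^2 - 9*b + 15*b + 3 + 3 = -72*b^2 + 6*b + 6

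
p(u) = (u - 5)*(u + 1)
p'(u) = 2*u - 4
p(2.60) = -8.64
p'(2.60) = 1.20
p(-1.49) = 3.18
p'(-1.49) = -6.98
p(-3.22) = 18.25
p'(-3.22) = -10.44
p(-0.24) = -3.98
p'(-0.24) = -4.48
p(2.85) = -8.28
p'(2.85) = 1.70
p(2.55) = -8.70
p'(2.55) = 1.10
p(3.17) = -7.63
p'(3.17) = 2.34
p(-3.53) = 21.58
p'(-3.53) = -11.06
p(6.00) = 7.00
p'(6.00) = 8.00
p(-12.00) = 187.00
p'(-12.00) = -28.00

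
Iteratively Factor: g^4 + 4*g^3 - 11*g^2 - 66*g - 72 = (g - 4)*(g^3 + 8*g^2 + 21*g + 18) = (g - 4)*(g + 3)*(g^2 + 5*g + 6) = (g - 4)*(g + 3)^2*(g + 2)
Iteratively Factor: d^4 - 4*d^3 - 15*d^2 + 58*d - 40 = (d + 4)*(d^3 - 8*d^2 + 17*d - 10) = (d - 5)*(d + 4)*(d^2 - 3*d + 2) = (d - 5)*(d - 2)*(d + 4)*(d - 1)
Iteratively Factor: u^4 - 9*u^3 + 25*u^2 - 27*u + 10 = (u - 1)*(u^3 - 8*u^2 + 17*u - 10) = (u - 2)*(u - 1)*(u^2 - 6*u + 5) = (u - 2)*(u - 1)^2*(u - 5)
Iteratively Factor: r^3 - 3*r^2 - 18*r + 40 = (r - 2)*(r^2 - r - 20) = (r - 2)*(r + 4)*(r - 5)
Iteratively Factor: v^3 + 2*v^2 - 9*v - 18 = (v + 3)*(v^2 - v - 6) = (v + 2)*(v + 3)*(v - 3)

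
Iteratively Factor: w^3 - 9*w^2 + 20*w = (w - 5)*(w^2 - 4*w) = w*(w - 5)*(w - 4)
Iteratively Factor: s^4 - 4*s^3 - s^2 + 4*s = (s)*(s^3 - 4*s^2 - s + 4) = s*(s + 1)*(s^2 - 5*s + 4) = s*(s - 4)*(s + 1)*(s - 1)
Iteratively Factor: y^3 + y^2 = (y)*(y^2 + y) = y*(y + 1)*(y)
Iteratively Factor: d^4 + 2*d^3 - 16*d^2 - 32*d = (d - 4)*(d^3 + 6*d^2 + 8*d) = (d - 4)*(d + 4)*(d^2 + 2*d) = (d - 4)*(d + 2)*(d + 4)*(d)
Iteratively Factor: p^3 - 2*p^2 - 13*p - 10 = (p + 1)*(p^2 - 3*p - 10) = (p - 5)*(p + 1)*(p + 2)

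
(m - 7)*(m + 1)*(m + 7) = m^3 + m^2 - 49*m - 49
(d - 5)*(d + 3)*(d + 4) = d^3 + 2*d^2 - 23*d - 60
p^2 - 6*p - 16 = (p - 8)*(p + 2)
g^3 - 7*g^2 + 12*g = g*(g - 4)*(g - 3)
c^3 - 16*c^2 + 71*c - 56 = (c - 8)*(c - 7)*(c - 1)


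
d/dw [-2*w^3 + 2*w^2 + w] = -6*w^2 + 4*w + 1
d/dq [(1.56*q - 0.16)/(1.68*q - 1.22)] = (1.993968 - 2.745792*q)/(1.68*q - 1.22)^3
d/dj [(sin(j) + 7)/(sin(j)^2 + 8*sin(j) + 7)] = -cos(j)/(sin(j) + 1)^2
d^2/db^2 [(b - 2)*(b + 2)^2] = 6*b + 4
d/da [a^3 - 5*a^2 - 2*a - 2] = 3*a^2 - 10*a - 2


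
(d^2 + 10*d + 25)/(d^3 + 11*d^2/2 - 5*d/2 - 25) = 2*(d + 5)/(2*d^2 + d - 10)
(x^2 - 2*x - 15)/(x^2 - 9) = (x - 5)/(x - 3)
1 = 1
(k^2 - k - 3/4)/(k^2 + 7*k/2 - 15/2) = (k + 1/2)/(k + 5)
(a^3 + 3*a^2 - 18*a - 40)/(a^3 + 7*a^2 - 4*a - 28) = (a^2 + a - 20)/(a^2 + 5*a - 14)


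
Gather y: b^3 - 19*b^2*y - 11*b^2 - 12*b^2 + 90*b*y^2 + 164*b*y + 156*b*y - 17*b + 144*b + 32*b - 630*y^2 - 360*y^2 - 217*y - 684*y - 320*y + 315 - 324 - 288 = b^3 - 23*b^2 + 159*b + y^2*(90*b - 990) + y*(-19*b^2 + 320*b - 1221) - 297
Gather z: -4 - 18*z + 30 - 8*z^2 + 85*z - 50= -8*z^2 + 67*z - 24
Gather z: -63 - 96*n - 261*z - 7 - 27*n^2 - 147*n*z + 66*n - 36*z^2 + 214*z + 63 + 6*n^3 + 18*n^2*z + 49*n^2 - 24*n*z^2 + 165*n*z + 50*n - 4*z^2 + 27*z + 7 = 6*n^3 + 22*n^2 + 20*n + z^2*(-24*n - 40) + z*(18*n^2 + 18*n - 20)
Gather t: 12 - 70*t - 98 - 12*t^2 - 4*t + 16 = -12*t^2 - 74*t - 70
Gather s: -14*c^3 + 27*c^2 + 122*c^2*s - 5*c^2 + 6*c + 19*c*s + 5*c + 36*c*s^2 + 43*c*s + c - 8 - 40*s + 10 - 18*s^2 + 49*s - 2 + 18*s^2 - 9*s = -14*c^3 + 22*c^2 + 36*c*s^2 + 12*c + s*(122*c^2 + 62*c)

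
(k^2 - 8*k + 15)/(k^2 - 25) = (k - 3)/(k + 5)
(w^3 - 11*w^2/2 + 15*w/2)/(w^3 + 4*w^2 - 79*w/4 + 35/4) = 2*w*(w - 3)/(2*w^2 + 13*w - 7)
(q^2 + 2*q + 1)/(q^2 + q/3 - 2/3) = 3*(q + 1)/(3*q - 2)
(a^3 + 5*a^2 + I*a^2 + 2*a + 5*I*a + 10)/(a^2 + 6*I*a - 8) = (a^2 + a*(5 - I) - 5*I)/(a + 4*I)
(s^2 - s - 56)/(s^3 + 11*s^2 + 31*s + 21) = (s - 8)/(s^2 + 4*s + 3)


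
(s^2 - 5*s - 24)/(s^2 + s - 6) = (s - 8)/(s - 2)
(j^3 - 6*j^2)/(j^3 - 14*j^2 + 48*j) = j/(j - 8)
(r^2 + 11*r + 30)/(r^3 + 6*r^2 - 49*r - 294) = (r + 5)/(r^2 - 49)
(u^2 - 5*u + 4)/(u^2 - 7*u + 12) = (u - 1)/(u - 3)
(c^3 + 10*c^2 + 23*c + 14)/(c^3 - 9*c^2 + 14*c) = (c^3 + 10*c^2 + 23*c + 14)/(c*(c^2 - 9*c + 14))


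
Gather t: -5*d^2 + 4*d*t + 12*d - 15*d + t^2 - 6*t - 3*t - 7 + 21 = -5*d^2 - 3*d + t^2 + t*(4*d - 9) + 14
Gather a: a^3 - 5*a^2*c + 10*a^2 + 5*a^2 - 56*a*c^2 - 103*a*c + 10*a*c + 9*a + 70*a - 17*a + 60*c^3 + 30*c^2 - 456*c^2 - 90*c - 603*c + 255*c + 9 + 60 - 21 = a^3 + a^2*(15 - 5*c) + a*(-56*c^2 - 93*c + 62) + 60*c^3 - 426*c^2 - 438*c + 48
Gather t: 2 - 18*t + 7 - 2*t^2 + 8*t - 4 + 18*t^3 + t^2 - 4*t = 18*t^3 - t^2 - 14*t + 5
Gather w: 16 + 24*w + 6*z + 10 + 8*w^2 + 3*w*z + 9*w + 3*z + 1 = 8*w^2 + w*(3*z + 33) + 9*z + 27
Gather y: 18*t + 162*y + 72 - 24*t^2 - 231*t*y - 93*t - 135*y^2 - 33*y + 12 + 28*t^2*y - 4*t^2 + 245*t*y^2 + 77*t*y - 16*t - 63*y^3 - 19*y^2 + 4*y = -28*t^2 - 91*t - 63*y^3 + y^2*(245*t - 154) + y*(28*t^2 - 154*t + 133) + 84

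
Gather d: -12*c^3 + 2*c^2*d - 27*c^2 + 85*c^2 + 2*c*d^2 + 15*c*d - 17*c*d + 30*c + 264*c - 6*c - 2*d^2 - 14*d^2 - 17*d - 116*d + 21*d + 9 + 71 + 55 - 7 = -12*c^3 + 58*c^2 + 288*c + d^2*(2*c - 16) + d*(2*c^2 - 2*c - 112) + 128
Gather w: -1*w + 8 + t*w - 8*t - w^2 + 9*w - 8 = -8*t - w^2 + w*(t + 8)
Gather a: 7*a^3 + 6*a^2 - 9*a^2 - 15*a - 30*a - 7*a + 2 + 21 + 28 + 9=7*a^3 - 3*a^2 - 52*a + 60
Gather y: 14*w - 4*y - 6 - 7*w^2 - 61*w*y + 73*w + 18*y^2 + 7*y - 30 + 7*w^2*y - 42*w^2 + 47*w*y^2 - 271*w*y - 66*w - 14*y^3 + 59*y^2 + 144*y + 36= -49*w^2 + 21*w - 14*y^3 + y^2*(47*w + 77) + y*(7*w^2 - 332*w + 147)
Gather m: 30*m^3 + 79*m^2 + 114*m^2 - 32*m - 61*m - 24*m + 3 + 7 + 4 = 30*m^3 + 193*m^2 - 117*m + 14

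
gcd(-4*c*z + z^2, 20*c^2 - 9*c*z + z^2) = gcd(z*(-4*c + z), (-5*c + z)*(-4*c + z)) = -4*c + z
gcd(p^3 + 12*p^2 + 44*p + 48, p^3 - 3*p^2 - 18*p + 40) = p + 4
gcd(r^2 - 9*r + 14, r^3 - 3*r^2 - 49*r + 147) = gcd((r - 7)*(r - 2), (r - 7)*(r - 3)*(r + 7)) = r - 7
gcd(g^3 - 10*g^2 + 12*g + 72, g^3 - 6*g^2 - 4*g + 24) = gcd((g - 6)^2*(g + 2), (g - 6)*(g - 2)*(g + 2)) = g^2 - 4*g - 12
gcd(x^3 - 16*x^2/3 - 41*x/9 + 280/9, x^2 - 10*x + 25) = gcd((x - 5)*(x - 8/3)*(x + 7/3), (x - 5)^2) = x - 5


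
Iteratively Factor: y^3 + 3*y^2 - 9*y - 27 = (y + 3)*(y^2 - 9) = (y + 3)^2*(y - 3)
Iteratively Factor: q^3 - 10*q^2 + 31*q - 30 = (q - 5)*(q^2 - 5*q + 6) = (q - 5)*(q - 2)*(q - 3)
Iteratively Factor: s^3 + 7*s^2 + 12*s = (s)*(s^2 + 7*s + 12) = s*(s + 4)*(s + 3)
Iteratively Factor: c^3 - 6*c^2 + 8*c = (c)*(c^2 - 6*c + 8) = c*(c - 2)*(c - 4)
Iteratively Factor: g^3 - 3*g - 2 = (g + 1)*(g^2 - g - 2) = (g - 2)*(g + 1)*(g + 1)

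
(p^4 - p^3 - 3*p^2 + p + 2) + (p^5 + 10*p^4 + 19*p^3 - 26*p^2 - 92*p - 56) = p^5 + 11*p^4 + 18*p^3 - 29*p^2 - 91*p - 54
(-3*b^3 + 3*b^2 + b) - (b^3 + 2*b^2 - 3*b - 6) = -4*b^3 + b^2 + 4*b + 6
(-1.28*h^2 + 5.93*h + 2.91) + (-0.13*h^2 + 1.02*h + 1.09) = -1.41*h^2 + 6.95*h + 4.0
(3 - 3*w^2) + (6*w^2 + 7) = 3*w^2 + 10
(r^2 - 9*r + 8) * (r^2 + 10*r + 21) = r^4 + r^3 - 61*r^2 - 109*r + 168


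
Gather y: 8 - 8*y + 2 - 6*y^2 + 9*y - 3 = -6*y^2 + y + 7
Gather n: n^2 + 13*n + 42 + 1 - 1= n^2 + 13*n + 42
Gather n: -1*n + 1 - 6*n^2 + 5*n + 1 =-6*n^2 + 4*n + 2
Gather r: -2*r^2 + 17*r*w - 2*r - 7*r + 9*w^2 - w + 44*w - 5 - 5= -2*r^2 + r*(17*w - 9) + 9*w^2 + 43*w - 10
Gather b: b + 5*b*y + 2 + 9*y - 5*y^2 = b*(5*y + 1) - 5*y^2 + 9*y + 2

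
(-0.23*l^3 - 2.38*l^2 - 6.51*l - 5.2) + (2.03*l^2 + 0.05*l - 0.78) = -0.23*l^3 - 0.35*l^2 - 6.46*l - 5.98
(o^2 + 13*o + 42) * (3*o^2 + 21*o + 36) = 3*o^4 + 60*o^3 + 435*o^2 + 1350*o + 1512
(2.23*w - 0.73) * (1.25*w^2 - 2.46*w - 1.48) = 2.7875*w^3 - 6.3983*w^2 - 1.5046*w + 1.0804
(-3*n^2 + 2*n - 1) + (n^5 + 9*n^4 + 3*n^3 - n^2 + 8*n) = n^5 + 9*n^4 + 3*n^3 - 4*n^2 + 10*n - 1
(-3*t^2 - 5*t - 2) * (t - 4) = -3*t^3 + 7*t^2 + 18*t + 8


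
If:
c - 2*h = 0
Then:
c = 2*h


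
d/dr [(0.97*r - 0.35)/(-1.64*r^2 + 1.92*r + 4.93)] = (1.5908*r^2 - 1.148*r + 5.4541)/(2.6896*r^4 - 6.2976*r^3 - 12.484*r^2 + 18.9312*r + 24.3049)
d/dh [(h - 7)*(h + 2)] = 2*h - 5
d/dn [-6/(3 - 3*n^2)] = -4*n/(n^2 - 1)^2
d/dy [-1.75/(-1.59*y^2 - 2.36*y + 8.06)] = (-5.565*y - 4.13)/(1.59*y^2 + 2.36*y - 8.06)^2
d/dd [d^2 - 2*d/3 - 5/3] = 2*d - 2/3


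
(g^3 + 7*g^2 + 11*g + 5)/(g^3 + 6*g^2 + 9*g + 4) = (g + 5)/(g + 4)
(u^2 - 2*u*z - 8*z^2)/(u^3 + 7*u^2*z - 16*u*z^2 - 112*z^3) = (u + 2*z)/(u^2 + 11*u*z + 28*z^2)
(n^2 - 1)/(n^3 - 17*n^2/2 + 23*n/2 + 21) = 2*(n - 1)/(2*n^2 - 19*n + 42)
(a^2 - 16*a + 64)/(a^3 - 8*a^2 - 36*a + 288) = (a - 8)/(a^2 - 36)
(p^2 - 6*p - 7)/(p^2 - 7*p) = (p + 1)/p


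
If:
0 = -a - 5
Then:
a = -5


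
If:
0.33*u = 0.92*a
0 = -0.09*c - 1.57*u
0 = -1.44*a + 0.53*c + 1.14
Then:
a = 0.04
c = -2.04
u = 0.12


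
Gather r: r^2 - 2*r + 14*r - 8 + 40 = r^2 + 12*r + 32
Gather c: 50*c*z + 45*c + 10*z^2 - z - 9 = c*(50*z + 45) + 10*z^2 - z - 9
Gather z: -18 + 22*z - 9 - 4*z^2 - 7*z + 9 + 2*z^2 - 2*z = -2*z^2 + 13*z - 18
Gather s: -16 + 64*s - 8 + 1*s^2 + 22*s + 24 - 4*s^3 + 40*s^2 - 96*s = -4*s^3 + 41*s^2 - 10*s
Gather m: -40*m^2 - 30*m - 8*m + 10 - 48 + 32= -40*m^2 - 38*m - 6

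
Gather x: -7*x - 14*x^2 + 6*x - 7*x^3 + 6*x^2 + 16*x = -7*x^3 - 8*x^2 + 15*x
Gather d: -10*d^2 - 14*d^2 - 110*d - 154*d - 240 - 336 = -24*d^2 - 264*d - 576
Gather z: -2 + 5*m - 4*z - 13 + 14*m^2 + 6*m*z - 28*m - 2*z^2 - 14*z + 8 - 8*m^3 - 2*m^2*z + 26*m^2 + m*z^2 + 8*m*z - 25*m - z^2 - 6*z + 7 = -8*m^3 + 40*m^2 - 48*m + z^2*(m - 3) + z*(-2*m^2 + 14*m - 24)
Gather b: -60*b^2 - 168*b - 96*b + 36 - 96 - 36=-60*b^2 - 264*b - 96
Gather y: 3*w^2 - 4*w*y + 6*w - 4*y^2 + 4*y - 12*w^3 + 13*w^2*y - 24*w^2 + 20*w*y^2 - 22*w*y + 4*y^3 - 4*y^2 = -12*w^3 - 21*w^2 + 6*w + 4*y^3 + y^2*(20*w - 8) + y*(13*w^2 - 26*w + 4)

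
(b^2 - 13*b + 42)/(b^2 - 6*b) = (b - 7)/b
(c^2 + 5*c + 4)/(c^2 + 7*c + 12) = (c + 1)/(c + 3)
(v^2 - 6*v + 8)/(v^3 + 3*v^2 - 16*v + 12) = (v - 4)/(v^2 + 5*v - 6)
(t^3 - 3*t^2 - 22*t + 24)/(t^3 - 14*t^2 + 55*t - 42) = (t + 4)/(t - 7)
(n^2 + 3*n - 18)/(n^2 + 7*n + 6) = (n - 3)/(n + 1)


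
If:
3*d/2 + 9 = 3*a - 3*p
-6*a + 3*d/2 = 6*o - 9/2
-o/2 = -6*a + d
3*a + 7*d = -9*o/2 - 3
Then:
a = -33/409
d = -327/409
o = 258/409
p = -2193/818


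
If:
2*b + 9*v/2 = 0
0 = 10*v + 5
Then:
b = 9/8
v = -1/2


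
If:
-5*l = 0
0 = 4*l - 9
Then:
No Solution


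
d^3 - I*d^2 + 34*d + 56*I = (d - 7*I)*(d + 2*I)*(d + 4*I)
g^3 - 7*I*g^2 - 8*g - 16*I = (g - 4*I)^2*(g + I)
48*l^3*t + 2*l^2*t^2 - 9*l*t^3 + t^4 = t*(-8*l + t)*(-3*l + t)*(2*l + t)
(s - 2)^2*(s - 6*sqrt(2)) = s^3 - 6*sqrt(2)*s^2 - 4*s^2 + 4*s + 24*sqrt(2)*s - 24*sqrt(2)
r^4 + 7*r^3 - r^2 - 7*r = r*(r - 1)*(r + 1)*(r + 7)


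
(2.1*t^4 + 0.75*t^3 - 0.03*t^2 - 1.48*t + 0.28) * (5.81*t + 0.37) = 12.201*t^5 + 5.1345*t^4 + 0.1032*t^3 - 8.6099*t^2 + 1.0792*t + 0.1036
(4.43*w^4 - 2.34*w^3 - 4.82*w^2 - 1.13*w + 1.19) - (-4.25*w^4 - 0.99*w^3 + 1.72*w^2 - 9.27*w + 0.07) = 8.68*w^4 - 1.35*w^3 - 6.54*w^2 + 8.14*w + 1.12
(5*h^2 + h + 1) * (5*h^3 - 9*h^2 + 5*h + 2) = 25*h^5 - 40*h^4 + 21*h^3 + 6*h^2 + 7*h + 2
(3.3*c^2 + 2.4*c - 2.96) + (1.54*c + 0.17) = 3.3*c^2 + 3.94*c - 2.79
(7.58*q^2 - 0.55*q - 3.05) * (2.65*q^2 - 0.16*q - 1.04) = 20.087*q^4 - 2.6703*q^3 - 15.8777*q^2 + 1.06*q + 3.172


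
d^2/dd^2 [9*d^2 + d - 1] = 18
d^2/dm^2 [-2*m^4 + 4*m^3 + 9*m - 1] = 24*m*(1 - m)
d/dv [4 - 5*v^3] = -15*v^2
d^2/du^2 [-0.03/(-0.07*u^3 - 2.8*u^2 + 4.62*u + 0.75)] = (-(0.0126*u + 0.168)*(0.07*u^3 + 2.8*u^2 - 4.62*u - 0.75) + 0.03*(0.21*u^2 + 5.6*u - 4.62)*(0.42*u^2 + 11.2*u - 9.24))/(0.07*u^3 + 2.8*u^2 - 4.62*u - 0.75)^3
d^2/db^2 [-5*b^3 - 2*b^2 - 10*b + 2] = -30*b - 4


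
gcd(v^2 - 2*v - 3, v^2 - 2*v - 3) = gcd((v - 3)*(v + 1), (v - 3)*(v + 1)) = v^2 - 2*v - 3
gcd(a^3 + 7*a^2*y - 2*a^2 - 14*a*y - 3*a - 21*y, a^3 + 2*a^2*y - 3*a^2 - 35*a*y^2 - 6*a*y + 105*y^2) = a^2 + 7*a*y - 3*a - 21*y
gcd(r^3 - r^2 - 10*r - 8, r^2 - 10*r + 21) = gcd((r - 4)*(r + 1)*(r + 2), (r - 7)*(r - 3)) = 1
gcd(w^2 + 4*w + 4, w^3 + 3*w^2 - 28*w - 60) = w + 2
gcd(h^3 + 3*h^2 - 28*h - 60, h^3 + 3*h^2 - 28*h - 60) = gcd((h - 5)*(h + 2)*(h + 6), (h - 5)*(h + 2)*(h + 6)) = h^3 + 3*h^2 - 28*h - 60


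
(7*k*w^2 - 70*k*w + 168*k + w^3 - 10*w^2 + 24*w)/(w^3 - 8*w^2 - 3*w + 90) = (7*k*w - 28*k + w^2 - 4*w)/(w^2 - 2*w - 15)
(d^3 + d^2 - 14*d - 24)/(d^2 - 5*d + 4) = (d^2 + 5*d + 6)/(d - 1)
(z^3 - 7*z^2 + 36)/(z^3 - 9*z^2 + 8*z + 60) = (z - 3)/(z - 5)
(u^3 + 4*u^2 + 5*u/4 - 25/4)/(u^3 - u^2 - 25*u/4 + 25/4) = (2*u + 5)/(2*u - 5)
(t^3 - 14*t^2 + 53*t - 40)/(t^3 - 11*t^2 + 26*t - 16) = (t - 5)/(t - 2)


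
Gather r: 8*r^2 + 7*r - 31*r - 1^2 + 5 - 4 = 8*r^2 - 24*r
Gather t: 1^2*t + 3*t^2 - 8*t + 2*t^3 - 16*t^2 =2*t^3 - 13*t^2 - 7*t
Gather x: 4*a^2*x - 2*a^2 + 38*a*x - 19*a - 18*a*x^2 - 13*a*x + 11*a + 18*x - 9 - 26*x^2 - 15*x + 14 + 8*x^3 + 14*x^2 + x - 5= -2*a^2 - 8*a + 8*x^3 + x^2*(-18*a - 12) + x*(4*a^2 + 25*a + 4)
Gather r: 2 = 2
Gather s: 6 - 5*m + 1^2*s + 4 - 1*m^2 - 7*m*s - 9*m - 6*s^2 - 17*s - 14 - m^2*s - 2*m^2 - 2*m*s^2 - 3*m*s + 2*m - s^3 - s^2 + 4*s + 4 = -3*m^2 - 12*m - s^3 + s^2*(-2*m - 7) + s*(-m^2 - 10*m - 12)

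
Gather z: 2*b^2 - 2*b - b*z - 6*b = 2*b^2 - b*z - 8*b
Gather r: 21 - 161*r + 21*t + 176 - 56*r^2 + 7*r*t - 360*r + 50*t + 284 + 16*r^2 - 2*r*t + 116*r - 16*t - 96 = -40*r^2 + r*(5*t - 405) + 55*t + 385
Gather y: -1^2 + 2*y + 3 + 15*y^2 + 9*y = 15*y^2 + 11*y + 2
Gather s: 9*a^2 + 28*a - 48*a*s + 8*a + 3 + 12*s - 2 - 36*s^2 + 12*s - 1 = 9*a^2 + 36*a - 36*s^2 + s*(24 - 48*a)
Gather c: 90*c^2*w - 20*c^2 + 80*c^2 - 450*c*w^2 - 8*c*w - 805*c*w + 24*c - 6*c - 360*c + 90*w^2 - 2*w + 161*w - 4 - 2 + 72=c^2*(90*w + 60) + c*(-450*w^2 - 813*w - 342) + 90*w^2 + 159*w + 66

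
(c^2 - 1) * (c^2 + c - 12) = c^4 + c^3 - 13*c^2 - c + 12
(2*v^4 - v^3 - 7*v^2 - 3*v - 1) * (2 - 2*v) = -4*v^5 + 6*v^4 + 12*v^3 - 8*v^2 - 4*v - 2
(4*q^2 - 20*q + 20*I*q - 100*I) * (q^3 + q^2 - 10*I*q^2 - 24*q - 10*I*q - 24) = 4*q^5 - 16*q^4 - 20*I*q^4 + 84*q^3 + 80*I*q^3 - 416*q^2 - 380*I*q^2 - 520*q + 1920*I*q + 2400*I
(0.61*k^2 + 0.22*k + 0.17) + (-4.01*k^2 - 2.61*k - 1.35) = -3.4*k^2 - 2.39*k - 1.18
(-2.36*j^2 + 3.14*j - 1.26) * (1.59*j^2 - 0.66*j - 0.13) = -3.7524*j^4 + 6.5502*j^3 - 3.769*j^2 + 0.4234*j + 0.1638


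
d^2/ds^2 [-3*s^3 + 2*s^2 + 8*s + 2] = 4 - 18*s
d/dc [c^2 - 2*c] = 2*c - 2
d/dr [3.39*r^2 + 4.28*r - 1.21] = 6.78*r + 4.28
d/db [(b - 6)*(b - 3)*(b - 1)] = 3*b^2 - 20*b + 27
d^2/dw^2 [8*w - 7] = 0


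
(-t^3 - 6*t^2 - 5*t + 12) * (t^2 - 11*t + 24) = -t^5 + 5*t^4 + 37*t^3 - 77*t^2 - 252*t + 288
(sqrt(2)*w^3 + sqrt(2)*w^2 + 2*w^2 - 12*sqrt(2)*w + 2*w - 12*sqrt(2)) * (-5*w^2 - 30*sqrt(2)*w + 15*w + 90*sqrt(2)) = -5*sqrt(2)*w^5 - 70*w^4 + 10*sqrt(2)*w^4 + 15*sqrt(2)*w^3 + 140*w^3 + 930*w^2 - 1440*w - 2160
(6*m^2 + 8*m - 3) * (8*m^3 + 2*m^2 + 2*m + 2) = 48*m^5 + 76*m^4 + 4*m^3 + 22*m^2 + 10*m - 6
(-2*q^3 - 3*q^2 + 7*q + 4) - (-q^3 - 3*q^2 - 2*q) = -q^3 + 9*q + 4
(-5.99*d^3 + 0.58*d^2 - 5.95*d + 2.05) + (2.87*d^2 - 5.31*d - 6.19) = -5.99*d^3 + 3.45*d^2 - 11.26*d - 4.14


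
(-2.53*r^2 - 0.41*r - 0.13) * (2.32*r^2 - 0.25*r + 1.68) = -5.8696*r^4 - 0.3187*r^3 - 4.4495*r^2 - 0.6563*r - 0.2184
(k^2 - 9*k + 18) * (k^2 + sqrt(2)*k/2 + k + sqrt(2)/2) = k^4 - 8*k^3 + sqrt(2)*k^3/2 - 4*sqrt(2)*k^2 + 9*k^2 + 9*sqrt(2)*k/2 + 18*k + 9*sqrt(2)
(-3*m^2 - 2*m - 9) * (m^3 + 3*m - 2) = -3*m^5 - 2*m^4 - 18*m^3 - 23*m + 18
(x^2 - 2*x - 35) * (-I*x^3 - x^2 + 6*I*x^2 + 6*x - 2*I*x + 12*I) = -I*x^5 - x^4 + 8*I*x^4 + 8*x^3 + 21*I*x^3 + 23*x^2 - 194*I*x^2 - 210*x + 46*I*x - 420*I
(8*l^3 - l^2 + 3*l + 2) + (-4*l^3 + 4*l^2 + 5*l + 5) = 4*l^3 + 3*l^2 + 8*l + 7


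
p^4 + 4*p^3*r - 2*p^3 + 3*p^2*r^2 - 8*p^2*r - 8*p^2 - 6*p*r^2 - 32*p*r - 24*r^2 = (p - 4)*(p + 2)*(p + r)*(p + 3*r)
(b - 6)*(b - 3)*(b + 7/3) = b^3 - 20*b^2/3 - 3*b + 42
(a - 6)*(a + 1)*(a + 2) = a^3 - 3*a^2 - 16*a - 12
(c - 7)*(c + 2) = c^2 - 5*c - 14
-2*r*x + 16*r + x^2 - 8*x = (-2*r + x)*(x - 8)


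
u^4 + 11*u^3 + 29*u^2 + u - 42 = (u - 1)*(u + 2)*(u + 3)*(u + 7)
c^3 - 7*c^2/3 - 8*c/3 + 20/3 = (c - 2)^2*(c + 5/3)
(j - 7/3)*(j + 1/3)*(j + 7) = j^3 + 5*j^2 - 133*j/9 - 49/9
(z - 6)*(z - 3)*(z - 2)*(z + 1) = z^4 - 10*z^3 + 25*z^2 - 36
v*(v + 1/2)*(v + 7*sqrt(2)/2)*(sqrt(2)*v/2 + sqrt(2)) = sqrt(2)*v^4/2 + 5*sqrt(2)*v^3/4 + 7*v^3/2 + sqrt(2)*v^2/2 + 35*v^2/4 + 7*v/2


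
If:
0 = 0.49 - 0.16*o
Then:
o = 3.06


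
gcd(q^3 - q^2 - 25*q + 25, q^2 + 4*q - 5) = q^2 + 4*q - 5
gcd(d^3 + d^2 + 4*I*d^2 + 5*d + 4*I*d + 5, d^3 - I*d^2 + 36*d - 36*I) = d - I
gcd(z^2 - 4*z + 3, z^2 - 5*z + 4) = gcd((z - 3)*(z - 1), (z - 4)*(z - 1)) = z - 1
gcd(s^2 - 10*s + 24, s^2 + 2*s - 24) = s - 4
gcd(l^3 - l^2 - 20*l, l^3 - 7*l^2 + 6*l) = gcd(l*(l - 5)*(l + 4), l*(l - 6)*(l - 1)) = l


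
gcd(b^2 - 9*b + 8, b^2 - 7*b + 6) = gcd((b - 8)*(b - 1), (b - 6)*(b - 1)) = b - 1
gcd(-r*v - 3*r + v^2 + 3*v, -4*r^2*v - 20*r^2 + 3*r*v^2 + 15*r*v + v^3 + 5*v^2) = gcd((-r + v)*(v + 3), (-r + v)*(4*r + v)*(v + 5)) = r - v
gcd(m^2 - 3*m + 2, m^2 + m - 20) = 1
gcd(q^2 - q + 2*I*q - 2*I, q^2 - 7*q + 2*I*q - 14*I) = q + 2*I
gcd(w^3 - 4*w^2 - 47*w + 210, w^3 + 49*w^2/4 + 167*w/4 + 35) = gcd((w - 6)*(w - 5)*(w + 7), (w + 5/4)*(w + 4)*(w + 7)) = w + 7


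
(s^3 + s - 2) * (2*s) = 2*s^4 + 2*s^2 - 4*s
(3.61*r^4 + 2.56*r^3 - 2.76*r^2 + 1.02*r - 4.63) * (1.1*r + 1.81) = 3.971*r^5 + 9.3501*r^4 + 1.5976*r^3 - 3.8736*r^2 - 3.2468*r - 8.3803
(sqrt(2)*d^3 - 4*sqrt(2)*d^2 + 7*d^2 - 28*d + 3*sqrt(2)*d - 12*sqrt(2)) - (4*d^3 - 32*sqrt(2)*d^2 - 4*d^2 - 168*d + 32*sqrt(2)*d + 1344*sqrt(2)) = -4*d^3 + sqrt(2)*d^3 + 11*d^2 + 28*sqrt(2)*d^2 - 29*sqrt(2)*d + 140*d - 1356*sqrt(2)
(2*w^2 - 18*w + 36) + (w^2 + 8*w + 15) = 3*w^2 - 10*w + 51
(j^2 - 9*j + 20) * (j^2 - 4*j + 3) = j^4 - 13*j^3 + 59*j^2 - 107*j + 60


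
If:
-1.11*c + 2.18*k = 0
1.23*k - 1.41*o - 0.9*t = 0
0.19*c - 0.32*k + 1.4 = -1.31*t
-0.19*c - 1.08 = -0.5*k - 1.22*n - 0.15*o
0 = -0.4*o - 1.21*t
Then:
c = 6.46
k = 3.29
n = 0.10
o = 3.64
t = -1.20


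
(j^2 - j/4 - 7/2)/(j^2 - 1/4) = (4*j^2 - j - 14)/(4*j^2 - 1)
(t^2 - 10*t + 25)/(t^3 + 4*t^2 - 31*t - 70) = (t - 5)/(t^2 + 9*t + 14)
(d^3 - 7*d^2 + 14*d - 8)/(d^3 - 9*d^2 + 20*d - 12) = (d - 4)/(d - 6)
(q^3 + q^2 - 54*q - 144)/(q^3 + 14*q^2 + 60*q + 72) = (q^2 - 5*q - 24)/(q^2 + 8*q + 12)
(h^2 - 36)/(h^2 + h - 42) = (h + 6)/(h + 7)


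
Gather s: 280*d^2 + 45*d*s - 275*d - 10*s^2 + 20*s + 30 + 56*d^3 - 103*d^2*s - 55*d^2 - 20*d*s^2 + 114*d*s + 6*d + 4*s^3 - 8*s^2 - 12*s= 56*d^3 + 225*d^2 - 269*d + 4*s^3 + s^2*(-20*d - 18) + s*(-103*d^2 + 159*d + 8) + 30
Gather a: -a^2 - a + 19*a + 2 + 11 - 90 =-a^2 + 18*a - 77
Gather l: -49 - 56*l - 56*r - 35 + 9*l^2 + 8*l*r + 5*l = 9*l^2 + l*(8*r - 51) - 56*r - 84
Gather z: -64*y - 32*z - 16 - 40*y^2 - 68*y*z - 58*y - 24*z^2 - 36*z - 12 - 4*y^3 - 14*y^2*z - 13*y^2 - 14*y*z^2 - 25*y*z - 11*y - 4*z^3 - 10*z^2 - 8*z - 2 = -4*y^3 - 53*y^2 - 133*y - 4*z^3 + z^2*(-14*y - 34) + z*(-14*y^2 - 93*y - 76) - 30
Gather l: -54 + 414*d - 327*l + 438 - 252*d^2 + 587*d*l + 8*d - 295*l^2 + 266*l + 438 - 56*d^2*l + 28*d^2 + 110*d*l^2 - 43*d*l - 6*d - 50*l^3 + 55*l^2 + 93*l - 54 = -224*d^2 + 416*d - 50*l^3 + l^2*(110*d - 240) + l*(-56*d^2 + 544*d + 32) + 768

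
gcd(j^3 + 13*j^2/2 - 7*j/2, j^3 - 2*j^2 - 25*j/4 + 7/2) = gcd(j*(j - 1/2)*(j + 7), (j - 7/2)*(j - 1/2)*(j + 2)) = j - 1/2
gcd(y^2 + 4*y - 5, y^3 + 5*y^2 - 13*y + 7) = y - 1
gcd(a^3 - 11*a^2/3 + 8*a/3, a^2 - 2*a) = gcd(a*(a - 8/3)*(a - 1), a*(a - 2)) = a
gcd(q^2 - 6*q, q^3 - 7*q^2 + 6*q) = q^2 - 6*q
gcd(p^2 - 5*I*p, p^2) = p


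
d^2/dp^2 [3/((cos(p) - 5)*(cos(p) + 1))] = 3*(-4*sin(p)^4 + 38*sin(p)^2 + 5*cos(p) + 3*cos(3*p) + 8)/((cos(p) - 5)^3*(cos(p) + 1)^3)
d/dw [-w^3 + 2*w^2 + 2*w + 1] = -3*w^2 + 4*w + 2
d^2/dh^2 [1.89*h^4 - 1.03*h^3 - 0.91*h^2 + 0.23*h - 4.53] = 22.68*h^2 - 6.18*h - 1.82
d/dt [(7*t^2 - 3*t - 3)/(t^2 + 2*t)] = (17*t^2 + 6*t + 6)/(t^2*(t^2 + 4*t + 4))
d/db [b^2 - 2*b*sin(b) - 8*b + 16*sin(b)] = -2*b*cos(b) + 2*b - 2*sin(b) + 16*cos(b) - 8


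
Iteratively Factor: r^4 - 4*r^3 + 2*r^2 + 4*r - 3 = (r - 3)*(r^3 - r^2 - r + 1) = (r - 3)*(r - 1)*(r^2 - 1) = (r - 3)*(r - 1)^2*(r + 1)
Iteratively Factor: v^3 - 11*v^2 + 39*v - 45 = (v - 3)*(v^2 - 8*v + 15) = (v - 3)^2*(v - 5)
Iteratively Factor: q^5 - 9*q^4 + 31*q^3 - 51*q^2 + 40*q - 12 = (q - 1)*(q^4 - 8*q^3 + 23*q^2 - 28*q + 12) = (q - 2)*(q - 1)*(q^3 - 6*q^2 + 11*q - 6) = (q - 2)*(q - 1)^2*(q^2 - 5*q + 6) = (q - 3)*(q - 2)*(q - 1)^2*(q - 2)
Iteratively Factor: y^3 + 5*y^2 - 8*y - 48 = (y + 4)*(y^2 + y - 12) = (y - 3)*(y + 4)*(y + 4)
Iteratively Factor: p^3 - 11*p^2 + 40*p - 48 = (p - 4)*(p^2 - 7*p + 12) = (p - 4)*(p - 3)*(p - 4)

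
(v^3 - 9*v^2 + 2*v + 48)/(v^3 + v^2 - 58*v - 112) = (v - 3)/(v + 7)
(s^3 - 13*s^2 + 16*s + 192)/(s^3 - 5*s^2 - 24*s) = (s - 8)/s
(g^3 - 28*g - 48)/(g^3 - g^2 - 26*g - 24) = (g + 2)/(g + 1)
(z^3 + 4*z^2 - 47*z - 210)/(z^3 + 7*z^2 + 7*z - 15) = (z^2 - z - 42)/(z^2 + 2*z - 3)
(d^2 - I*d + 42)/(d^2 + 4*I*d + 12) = (d - 7*I)/(d - 2*I)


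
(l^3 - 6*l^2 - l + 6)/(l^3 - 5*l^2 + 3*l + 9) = (l^2 - 7*l + 6)/(l^2 - 6*l + 9)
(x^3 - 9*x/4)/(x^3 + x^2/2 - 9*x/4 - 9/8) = 2*x/(2*x + 1)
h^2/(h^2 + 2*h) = h/(h + 2)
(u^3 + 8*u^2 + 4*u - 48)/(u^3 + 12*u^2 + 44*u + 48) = (u - 2)/(u + 2)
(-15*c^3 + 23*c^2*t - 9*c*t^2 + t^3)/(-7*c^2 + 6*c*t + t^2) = (15*c^2 - 8*c*t + t^2)/(7*c + t)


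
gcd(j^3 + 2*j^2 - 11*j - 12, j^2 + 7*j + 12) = j + 4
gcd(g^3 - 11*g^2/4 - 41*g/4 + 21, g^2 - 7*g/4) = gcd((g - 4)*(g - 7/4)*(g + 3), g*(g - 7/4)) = g - 7/4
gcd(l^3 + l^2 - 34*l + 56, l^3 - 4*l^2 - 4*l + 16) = l^2 - 6*l + 8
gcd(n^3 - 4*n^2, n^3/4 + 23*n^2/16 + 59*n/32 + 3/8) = 1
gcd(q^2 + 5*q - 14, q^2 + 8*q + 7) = q + 7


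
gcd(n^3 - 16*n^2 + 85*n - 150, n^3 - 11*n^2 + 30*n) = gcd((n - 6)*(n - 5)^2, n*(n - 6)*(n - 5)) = n^2 - 11*n + 30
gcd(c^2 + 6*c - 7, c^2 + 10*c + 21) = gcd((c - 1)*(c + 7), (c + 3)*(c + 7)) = c + 7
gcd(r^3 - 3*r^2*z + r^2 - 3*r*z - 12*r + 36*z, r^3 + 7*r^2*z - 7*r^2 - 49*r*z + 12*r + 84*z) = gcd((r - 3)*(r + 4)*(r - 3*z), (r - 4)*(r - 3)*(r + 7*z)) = r - 3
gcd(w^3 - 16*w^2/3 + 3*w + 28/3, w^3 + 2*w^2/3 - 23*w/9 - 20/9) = w + 1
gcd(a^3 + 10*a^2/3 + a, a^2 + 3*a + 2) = 1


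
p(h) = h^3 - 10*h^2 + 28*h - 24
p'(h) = 3*h^2 - 20*h + 28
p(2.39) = -0.55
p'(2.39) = -2.66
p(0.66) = -9.59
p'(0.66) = 16.11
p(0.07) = -22.09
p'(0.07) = 26.61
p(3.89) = -7.54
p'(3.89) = -4.40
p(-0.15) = -28.43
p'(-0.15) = 31.07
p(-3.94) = -350.72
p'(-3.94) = 153.37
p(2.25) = -0.23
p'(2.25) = -1.81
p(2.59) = -1.19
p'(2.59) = -3.68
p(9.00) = 147.00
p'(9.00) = 91.00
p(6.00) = 0.00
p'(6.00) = 16.00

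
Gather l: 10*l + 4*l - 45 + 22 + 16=14*l - 7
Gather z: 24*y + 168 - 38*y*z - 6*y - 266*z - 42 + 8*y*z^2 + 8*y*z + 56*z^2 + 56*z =18*y + z^2*(8*y + 56) + z*(-30*y - 210) + 126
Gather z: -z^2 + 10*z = -z^2 + 10*z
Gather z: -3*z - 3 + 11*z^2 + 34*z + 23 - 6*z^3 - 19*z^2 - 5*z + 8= -6*z^3 - 8*z^2 + 26*z + 28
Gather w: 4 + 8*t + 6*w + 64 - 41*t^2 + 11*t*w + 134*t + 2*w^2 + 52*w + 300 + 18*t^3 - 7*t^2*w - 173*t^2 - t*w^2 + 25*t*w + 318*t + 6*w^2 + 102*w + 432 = 18*t^3 - 214*t^2 + 460*t + w^2*(8 - t) + w*(-7*t^2 + 36*t + 160) + 800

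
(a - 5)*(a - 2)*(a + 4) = a^3 - 3*a^2 - 18*a + 40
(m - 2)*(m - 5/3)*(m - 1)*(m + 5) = m^4 + m^3/3 - 49*m^2/3 + 95*m/3 - 50/3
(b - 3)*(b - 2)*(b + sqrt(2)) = b^3 - 5*b^2 + sqrt(2)*b^2 - 5*sqrt(2)*b + 6*b + 6*sqrt(2)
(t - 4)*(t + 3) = t^2 - t - 12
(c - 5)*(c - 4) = c^2 - 9*c + 20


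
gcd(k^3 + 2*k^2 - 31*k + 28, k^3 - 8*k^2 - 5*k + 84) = k - 4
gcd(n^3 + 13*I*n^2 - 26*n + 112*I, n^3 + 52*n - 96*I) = n^2 + 6*I*n + 16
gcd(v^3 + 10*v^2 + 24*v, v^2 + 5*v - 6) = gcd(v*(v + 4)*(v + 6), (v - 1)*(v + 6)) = v + 6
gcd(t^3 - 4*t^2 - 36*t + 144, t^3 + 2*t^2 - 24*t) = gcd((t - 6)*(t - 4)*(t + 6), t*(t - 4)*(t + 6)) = t^2 + 2*t - 24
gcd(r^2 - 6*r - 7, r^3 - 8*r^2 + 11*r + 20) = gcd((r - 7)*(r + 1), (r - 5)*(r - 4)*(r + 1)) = r + 1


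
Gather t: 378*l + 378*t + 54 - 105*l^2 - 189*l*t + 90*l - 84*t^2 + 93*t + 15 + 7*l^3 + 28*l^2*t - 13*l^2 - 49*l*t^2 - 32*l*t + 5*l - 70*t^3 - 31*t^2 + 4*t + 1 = 7*l^3 - 118*l^2 + 473*l - 70*t^3 + t^2*(-49*l - 115) + t*(28*l^2 - 221*l + 475) + 70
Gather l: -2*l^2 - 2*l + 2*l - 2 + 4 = 2 - 2*l^2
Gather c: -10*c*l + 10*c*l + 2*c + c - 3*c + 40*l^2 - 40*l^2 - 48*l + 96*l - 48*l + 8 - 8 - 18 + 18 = 0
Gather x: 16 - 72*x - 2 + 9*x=14 - 63*x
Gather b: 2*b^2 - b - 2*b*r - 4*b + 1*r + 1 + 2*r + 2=2*b^2 + b*(-2*r - 5) + 3*r + 3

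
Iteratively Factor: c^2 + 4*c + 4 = (c + 2)*(c + 2)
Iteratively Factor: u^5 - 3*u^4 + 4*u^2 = (u)*(u^4 - 3*u^3 + 4*u) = u*(u - 2)*(u^3 - u^2 - 2*u) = u^2*(u - 2)*(u^2 - u - 2) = u^2*(u - 2)*(u + 1)*(u - 2)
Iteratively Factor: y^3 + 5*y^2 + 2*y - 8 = (y - 1)*(y^2 + 6*y + 8) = (y - 1)*(y + 2)*(y + 4)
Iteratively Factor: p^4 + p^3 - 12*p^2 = (p + 4)*(p^3 - 3*p^2) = p*(p + 4)*(p^2 - 3*p) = p^2*(p + 4)*(p - 3)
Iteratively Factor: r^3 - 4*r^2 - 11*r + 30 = (r - 5)*(r^2 + r - 6) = (r - 5)*(r - 2)*(r + 3)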